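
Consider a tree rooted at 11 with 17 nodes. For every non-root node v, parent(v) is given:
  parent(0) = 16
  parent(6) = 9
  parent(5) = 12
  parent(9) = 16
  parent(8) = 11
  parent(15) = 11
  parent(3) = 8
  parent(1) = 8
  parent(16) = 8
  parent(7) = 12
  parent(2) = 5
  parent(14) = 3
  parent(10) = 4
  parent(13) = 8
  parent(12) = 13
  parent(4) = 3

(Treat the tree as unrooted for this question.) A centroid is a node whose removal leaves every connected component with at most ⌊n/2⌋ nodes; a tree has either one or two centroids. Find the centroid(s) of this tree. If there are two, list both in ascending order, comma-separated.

Removing 8 splits the tree into components of sizes 5, 4, 4, 2, 1; the largest is 5 ≤ ⌊17/2⌋ = 8.
Every other node leaves some component of size > 8, so the centroid is unique.

8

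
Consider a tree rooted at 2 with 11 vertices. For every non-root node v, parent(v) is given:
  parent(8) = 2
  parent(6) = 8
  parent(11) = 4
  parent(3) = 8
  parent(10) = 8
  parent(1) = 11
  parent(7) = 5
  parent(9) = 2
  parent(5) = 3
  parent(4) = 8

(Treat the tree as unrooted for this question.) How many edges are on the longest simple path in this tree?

6

BFS from 7 reaches 1 last, at distance 6; BFS from 1 confirms no node is farther.
Path: 7 – 5 – 3 – 8 – 4 – 11 – 1.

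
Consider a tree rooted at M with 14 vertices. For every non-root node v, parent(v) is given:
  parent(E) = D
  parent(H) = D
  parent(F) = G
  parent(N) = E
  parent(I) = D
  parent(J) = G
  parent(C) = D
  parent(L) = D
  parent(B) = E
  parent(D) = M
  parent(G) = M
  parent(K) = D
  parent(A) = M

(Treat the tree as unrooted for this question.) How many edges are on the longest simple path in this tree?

BFS from N reaches J last, at distance 5; BFS from J confirms no node is farther.
Path: N – E – D – M – G – J.

5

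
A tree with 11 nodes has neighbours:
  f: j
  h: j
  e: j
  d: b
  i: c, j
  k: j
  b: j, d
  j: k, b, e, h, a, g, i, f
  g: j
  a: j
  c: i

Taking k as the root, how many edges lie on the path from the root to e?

Climbing from e to the root: e–j–k. That's 2 steps.

2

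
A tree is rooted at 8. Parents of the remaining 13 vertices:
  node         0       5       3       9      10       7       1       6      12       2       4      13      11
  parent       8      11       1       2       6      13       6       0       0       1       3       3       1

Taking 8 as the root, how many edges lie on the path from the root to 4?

5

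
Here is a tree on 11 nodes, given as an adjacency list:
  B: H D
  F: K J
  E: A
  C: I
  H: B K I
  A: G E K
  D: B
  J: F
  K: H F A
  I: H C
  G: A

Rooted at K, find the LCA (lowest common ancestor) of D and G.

D's ancestor chain is D, B, H, K and G's is G, A, K; they first meet at K.

K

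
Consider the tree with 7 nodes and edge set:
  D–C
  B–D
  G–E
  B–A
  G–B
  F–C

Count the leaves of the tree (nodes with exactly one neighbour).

3

Degree-1 nodes: A, E, F — 3 of them.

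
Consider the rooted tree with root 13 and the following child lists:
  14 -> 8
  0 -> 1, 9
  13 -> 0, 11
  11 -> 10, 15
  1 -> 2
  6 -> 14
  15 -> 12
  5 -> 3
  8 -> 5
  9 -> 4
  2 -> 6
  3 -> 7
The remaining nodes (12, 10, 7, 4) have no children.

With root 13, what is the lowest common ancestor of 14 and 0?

0

Path 14→root: 14 6 2 1 0 13; path 0→root: 0 13.
First common node: 0.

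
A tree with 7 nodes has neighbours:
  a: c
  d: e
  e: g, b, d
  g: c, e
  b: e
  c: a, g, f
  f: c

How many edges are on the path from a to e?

The path is a – c – g – e, which has 3 edges.

3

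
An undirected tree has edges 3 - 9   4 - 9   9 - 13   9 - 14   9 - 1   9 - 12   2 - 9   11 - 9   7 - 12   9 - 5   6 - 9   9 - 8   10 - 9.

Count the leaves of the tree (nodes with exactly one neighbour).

The leaves are 1, 2, 3, 4, 5, 6, 7, 8, 10, 11, 13, 14.
That is 12 leaves.

12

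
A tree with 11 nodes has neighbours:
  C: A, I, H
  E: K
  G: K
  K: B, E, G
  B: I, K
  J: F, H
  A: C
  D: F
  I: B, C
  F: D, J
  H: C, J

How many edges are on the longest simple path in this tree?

8

BFS from D reaches E last, at distance 8; BFS from E confirms no node is farther.
Path: D - F - J - H - C - I - B - K - E.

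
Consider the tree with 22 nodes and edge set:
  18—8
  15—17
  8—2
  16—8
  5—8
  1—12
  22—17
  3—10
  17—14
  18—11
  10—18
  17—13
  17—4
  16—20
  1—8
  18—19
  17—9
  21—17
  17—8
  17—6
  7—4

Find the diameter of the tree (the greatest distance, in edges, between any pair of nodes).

6

Starting from 7, a farthest node is 3 at distance 6.
One longest path: 7–4–17–8–18–10–3.
So the diameter is 6.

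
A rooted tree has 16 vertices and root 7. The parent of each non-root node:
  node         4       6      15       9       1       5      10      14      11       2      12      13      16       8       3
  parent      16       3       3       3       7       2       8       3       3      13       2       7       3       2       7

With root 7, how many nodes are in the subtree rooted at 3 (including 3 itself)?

3's subtree: {3, 15, 9, 14, 6, 16, 11, 4}, size 8.

8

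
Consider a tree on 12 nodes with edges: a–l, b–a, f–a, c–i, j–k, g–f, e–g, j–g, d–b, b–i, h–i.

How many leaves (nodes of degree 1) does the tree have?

Degree-1 nodes: c, d, e, h, k, l — 6 of them.

6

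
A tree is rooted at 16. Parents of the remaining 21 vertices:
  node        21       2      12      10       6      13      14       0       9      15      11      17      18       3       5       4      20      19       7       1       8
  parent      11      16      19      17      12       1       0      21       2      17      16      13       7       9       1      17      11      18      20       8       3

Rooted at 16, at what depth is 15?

Path from 16 to 15: 16 – 2 – 9 – 3 – 8 – 1 – 13 – 17 – 15, which has 8 edges.

8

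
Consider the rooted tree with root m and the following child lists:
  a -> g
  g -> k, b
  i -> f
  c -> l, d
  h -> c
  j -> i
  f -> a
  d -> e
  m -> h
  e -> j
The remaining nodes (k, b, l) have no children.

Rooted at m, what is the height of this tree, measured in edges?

10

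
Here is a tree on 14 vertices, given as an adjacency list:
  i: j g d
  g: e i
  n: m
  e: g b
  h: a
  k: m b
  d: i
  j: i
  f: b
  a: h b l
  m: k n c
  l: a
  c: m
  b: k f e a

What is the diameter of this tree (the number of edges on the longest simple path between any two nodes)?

Starting from d, a farthest node is c at distance 7.
One longest path: d – i – g – e – b – k – m – c.
So the diameter is 7.

7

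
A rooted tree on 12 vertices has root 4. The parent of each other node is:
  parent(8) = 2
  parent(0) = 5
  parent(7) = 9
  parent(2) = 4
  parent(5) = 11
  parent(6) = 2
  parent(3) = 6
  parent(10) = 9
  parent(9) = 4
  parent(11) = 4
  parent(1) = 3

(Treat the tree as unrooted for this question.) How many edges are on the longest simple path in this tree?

7

A longest path is 1 – 3 – 6 – 2 – 4 – 11 – 5 – 0, with 7 edges.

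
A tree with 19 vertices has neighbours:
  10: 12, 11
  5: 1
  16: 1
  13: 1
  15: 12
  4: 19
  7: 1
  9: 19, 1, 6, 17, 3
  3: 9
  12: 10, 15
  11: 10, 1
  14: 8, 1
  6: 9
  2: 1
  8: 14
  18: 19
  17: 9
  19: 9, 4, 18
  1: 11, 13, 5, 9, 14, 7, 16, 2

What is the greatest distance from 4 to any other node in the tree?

A farthest node from 4 is 15.
The path 4-19-9-1-11-10-12-15 has 7 edges.

7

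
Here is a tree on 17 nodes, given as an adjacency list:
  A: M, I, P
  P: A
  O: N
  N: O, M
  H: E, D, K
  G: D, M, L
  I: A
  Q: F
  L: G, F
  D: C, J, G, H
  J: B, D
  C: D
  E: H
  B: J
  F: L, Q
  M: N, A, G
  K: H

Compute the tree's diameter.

BFS from P reaches Q last, at distance 6; BFS from Q confirms no node is farther.
Path: P-A-M-G-L-F-Q.

6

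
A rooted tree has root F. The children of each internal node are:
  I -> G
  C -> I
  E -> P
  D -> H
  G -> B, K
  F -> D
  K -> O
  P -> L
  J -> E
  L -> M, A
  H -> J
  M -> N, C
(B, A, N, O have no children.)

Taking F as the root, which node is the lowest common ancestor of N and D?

N's ancestor chain is N, M, L, P, E, J, H, D, F and D's is D, F; they first meet at D.

D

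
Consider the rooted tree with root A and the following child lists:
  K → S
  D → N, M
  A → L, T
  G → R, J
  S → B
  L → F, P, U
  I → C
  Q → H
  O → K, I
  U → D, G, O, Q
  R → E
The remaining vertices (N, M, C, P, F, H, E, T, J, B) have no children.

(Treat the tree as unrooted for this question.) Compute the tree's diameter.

A longest path is B–S–K–O–U–L–A–T, with 7 edges.

7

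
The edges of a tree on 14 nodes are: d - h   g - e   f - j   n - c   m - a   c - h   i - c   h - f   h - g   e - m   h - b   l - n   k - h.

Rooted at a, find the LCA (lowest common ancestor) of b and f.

h

Ancestors of b (toward the root): b, h, g, e, m, a.
Ancestors of f: f, h, g, e, m, a.
The deepest node appearing in both lists is h.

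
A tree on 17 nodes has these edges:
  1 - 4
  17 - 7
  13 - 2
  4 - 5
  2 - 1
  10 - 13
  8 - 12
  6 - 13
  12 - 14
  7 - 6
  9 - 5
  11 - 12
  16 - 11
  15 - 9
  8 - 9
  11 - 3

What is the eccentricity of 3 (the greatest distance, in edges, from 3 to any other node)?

12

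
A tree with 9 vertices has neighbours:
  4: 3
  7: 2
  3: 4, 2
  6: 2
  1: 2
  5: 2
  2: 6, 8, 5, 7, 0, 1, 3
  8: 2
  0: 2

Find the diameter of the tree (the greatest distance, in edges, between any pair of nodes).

Starting from 4, a farthest node is 8 at distance 3.
One longest path: 4-3-2-8.
So the diameter is 3.

3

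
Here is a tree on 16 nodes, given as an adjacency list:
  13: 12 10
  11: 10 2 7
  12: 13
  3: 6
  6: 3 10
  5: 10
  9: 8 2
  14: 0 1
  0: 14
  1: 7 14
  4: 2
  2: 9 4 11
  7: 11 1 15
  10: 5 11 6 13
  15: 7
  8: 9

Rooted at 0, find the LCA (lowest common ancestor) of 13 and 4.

11

13's ancestor chain is 13, 10, 11, 7, 1, 14, 0 and 4's is 4, 2, 11, 7, 1, 14, 0; they first meet at 11.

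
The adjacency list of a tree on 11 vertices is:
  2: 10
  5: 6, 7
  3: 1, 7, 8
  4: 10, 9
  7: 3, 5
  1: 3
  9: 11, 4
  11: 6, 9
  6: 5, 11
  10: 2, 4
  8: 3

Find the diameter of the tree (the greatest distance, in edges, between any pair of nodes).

Starting from 1, a farthest node is 2 at distance 9.
One longest path: 1-3-7-5-6-11-9-4-10-2.
So the diameter is 9.

9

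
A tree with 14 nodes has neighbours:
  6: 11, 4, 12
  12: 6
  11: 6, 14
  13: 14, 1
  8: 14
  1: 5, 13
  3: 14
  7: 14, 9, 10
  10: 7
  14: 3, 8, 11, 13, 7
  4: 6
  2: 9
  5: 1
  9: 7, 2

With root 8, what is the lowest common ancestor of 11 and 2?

14

11's ancestor chain is 11, 14, 8 and 2's is 2, 9, 7, 14, 8; they first meet at 14.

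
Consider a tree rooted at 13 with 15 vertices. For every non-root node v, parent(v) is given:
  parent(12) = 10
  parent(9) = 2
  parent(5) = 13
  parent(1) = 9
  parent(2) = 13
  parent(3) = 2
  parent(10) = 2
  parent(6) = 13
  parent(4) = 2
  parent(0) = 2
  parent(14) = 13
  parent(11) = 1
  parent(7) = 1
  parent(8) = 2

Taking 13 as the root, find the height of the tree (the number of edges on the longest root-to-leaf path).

4

7 sits deepest: 13-2-9-1-7 — 4 edges from the root.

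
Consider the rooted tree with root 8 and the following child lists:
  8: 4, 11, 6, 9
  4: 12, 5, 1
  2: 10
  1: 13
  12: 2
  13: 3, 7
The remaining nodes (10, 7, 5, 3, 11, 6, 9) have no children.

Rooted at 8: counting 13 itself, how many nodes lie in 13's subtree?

Descendants of 13 (including itself): 13, 3, 7. That's 3.

3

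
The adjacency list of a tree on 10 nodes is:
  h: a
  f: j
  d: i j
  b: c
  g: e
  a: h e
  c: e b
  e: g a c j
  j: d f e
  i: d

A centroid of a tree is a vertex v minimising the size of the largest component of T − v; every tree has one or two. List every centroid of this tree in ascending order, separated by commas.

Removing e splits the tree into components of sizes 4, 2, 2, 1; the largest is 4 ≤ ⌊10/2⌋ = 5.
Every other node leaves some component of size > 5, so the centroid is unique.

e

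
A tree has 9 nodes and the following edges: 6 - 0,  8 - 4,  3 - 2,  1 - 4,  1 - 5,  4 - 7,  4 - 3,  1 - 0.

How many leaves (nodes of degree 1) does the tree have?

5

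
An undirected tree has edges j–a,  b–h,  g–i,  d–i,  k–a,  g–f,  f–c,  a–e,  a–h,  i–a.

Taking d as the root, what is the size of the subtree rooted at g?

3

The subtree rooted at g contains: g, f, c — 3 nodes.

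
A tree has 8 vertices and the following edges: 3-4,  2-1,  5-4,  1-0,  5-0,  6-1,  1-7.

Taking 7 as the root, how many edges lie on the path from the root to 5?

7 – 1 – 0 – 5 — 3 edges.

3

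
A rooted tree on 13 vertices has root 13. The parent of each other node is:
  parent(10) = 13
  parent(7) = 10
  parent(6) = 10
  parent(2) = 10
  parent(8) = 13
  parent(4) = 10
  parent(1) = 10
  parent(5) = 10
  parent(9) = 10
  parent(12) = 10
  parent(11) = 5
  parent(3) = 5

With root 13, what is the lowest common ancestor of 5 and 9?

Ancestors of 5 (toward the root): 5, 10, 13.
Ancestors of 9: 9, 10, 13.
The deepest node appearing in both lists is 10.

10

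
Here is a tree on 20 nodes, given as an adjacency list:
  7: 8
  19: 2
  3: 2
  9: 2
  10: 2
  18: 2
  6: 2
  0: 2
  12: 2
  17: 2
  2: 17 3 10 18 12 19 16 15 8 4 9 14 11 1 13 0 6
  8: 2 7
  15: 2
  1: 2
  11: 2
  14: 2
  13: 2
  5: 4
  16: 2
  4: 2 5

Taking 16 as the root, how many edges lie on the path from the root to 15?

16 → 2 → 15 — 2 edges.

2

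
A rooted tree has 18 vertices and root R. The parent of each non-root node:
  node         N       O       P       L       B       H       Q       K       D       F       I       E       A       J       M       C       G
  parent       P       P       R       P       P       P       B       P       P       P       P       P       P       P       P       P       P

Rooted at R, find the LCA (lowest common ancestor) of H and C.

Ancestors of H (toward the root): H, P, R.
Ancestors of C: C, P, R.
The deepest node appearing in both lists is P.

P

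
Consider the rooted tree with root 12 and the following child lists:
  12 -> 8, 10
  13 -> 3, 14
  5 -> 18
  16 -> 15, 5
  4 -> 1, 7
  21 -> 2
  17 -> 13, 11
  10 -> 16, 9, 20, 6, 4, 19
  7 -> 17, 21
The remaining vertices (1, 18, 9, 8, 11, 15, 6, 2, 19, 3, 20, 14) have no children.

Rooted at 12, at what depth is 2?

5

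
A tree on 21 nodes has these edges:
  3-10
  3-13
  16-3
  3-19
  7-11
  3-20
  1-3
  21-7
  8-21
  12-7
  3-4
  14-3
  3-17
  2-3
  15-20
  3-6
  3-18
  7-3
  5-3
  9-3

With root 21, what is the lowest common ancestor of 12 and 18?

7

Ancestors of 12 (toward the root): 12, 7, 21.
Ancestors of 18: 18, 3, 7, 21.
The deepest node appearing in both lists is 7.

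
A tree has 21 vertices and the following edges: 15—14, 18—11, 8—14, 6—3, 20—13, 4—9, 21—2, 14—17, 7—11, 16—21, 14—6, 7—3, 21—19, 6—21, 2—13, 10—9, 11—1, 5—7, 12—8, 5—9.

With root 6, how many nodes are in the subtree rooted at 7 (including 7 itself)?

Descendants of 7 (including itself): 7, 5, 11, 9, 18, 1, 4, 10. That's 8.

8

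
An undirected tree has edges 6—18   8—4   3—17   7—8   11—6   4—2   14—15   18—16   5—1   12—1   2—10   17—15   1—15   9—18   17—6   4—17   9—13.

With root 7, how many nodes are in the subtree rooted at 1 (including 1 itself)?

Descendants of 1 (including itself): 1, 12, 5. That's 3.

3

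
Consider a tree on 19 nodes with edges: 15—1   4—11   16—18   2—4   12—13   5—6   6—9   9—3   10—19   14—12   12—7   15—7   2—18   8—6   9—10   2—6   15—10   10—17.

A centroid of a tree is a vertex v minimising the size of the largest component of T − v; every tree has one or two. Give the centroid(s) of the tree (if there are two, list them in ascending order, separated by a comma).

9

If 9 is removed the pieces have sizes 9, 8, 1, all ≤ ⌊19/2⌋ = 9.
No neighbour of 9 does as well, so 9 is the unique centroid.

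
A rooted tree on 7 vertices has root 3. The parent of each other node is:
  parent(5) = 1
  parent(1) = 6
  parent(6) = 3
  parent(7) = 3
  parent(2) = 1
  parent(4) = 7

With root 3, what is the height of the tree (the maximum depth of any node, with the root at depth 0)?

A deepest node is 5, reached by 3-6-1-5.
That path has 3 edges, so the height is 3.

3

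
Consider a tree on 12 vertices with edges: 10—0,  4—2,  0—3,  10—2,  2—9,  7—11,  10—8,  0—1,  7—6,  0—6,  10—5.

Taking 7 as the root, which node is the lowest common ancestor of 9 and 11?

7

9's ancestor chain is 9, 2, 10, 0, 6, 7 and 11's is 11, 7; they first meet at 7.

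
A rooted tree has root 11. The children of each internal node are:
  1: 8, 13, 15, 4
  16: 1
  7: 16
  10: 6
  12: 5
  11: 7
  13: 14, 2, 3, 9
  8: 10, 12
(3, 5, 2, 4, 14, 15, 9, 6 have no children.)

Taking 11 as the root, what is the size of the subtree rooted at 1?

Descendants of 1 (including itself): 1, 8, 15, 4, 13, 12, 10, 3, 14, 2, 9, 5, 6. That's 13.

13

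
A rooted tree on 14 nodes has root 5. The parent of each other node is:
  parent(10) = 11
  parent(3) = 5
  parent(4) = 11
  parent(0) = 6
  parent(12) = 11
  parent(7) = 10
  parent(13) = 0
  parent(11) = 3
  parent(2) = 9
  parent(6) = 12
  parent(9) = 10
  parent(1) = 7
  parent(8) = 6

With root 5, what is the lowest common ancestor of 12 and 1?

11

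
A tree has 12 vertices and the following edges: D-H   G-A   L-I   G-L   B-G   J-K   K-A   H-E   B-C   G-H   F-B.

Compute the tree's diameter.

A longest path is C–B–G–A–K–J, with 5 edges.

5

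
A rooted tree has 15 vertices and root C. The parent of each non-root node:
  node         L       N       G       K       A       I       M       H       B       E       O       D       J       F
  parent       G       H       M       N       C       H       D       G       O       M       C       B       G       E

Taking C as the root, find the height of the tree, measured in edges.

The longest root-to-leaf path is C-O-B-D-M-G-H-N-K (8 edges).

8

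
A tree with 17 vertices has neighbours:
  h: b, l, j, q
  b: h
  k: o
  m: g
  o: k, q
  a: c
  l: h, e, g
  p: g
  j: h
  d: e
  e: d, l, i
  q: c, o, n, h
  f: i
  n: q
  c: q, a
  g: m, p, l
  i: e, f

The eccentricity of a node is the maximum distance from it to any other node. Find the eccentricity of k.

7

The node farthest from k is f, via k-o-q-h-l-e-i-f — 7 edges.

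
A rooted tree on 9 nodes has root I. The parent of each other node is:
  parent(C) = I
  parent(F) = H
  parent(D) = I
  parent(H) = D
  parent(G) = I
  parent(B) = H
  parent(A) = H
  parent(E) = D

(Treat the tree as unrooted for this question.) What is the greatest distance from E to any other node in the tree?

Distances from E peak at 3, attained at F (A, B, C, G also at distance 3).
E–D–H–F

3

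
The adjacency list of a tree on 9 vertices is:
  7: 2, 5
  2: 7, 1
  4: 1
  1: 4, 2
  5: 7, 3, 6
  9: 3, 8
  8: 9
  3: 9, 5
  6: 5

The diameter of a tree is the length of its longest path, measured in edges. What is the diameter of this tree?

7

Starting from 4, a farthest node is 8 at distance 7.
One longest path: 4–1–2–7–5–3–9–8.
So the diameter is 7.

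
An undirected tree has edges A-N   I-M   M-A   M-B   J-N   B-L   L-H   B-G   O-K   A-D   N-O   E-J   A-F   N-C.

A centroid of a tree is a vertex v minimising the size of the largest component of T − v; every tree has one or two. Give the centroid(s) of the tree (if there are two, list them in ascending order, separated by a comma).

A

If A is removed the pieces have sizes 6, 6, 1, 1, all ≤ ⌊15/2⌋ = 7.
Every other node leaves some component of size > 7, so the centroid is unique.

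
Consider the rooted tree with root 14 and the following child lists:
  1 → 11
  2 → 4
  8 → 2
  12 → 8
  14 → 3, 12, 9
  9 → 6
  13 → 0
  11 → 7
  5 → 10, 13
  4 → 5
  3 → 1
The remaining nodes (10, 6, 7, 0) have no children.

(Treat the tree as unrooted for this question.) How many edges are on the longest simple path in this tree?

11

Starting from 0, a farthest node is 7 at distance 11.
One longest path: 0–13–5–4–2–8–12–14–3–1–11–7.
So the diameter is 11.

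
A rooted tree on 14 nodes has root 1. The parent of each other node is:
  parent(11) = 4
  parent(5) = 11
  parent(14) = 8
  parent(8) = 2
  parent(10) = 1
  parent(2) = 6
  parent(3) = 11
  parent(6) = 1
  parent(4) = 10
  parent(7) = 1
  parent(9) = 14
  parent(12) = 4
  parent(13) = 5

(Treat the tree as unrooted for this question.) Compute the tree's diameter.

A longest path is 9 – 14 – 8 – 2 – 6 – 1 – 10 – 4 – 11 – 5 – 13, with 10 edges.

10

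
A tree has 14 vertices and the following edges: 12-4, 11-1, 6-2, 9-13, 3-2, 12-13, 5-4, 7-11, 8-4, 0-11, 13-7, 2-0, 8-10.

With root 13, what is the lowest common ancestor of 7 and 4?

Path 7→root: 7 13; path 4→root: 4 12 13.
First common node: 13.

13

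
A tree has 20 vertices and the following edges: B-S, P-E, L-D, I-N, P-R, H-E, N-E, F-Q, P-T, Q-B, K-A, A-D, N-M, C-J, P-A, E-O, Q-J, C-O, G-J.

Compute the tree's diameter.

10

A longest path is S - B - Q - J - C - O - E - P - A - D - L, with 10 edges.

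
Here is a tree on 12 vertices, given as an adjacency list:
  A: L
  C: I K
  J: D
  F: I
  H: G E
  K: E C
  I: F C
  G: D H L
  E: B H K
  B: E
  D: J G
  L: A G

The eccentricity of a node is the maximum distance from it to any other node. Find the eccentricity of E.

4

Distances from E peak at 4, attained at A (J, F also at distance 4).
E–H–G–L–A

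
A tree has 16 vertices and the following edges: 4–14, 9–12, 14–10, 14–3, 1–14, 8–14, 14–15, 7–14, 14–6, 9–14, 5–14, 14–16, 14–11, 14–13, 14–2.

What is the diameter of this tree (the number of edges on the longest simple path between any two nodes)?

Starting from 12, a farthest node is 15 at distance 3.
One longest path: 12 - 9 - 14 - 15.
So the diameter is 3.

3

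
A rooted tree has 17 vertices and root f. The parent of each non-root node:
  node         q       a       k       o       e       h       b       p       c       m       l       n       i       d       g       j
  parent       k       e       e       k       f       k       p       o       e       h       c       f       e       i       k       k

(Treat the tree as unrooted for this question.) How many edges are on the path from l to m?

5

Walking from l: l - c - e - k - h - m. Length 5.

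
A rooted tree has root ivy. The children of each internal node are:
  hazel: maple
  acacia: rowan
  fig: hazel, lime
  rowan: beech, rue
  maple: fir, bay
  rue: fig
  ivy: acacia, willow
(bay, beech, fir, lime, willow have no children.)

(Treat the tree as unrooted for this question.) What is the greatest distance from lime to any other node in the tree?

6

A farthest node from lime is willow.
The path lime-fig-rue-rowan-acacia-ivy-willow has 6 edges.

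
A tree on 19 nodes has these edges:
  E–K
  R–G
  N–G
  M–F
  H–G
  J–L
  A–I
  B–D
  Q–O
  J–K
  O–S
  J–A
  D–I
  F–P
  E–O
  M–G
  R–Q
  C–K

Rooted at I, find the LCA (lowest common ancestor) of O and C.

K

O's ancestor chain is O, E, K, J, A, I and C's is C, K, J, A, I; they first meet at K.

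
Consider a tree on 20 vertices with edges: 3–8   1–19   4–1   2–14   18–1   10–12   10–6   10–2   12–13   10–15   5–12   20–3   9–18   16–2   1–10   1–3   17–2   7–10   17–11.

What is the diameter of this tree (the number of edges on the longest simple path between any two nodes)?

BFS from 9 reaches 11 last, at distance 6; BFS from 11 confirms no node is farther.
Path: 9 - 18 - 1 - 10 - 2 - 17 - 11.

6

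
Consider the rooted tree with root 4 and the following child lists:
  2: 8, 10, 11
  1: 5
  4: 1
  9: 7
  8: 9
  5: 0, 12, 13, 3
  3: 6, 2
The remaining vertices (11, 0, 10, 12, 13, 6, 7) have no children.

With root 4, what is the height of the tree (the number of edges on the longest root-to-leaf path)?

7

7 sits deepest: 4 → 1 → 5 → 3 → 2 → 8 → 9 → 7 — 7 edges from the root.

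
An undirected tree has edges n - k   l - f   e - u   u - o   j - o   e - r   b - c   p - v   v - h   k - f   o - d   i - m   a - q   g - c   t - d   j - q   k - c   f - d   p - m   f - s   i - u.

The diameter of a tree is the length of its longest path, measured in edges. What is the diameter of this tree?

Starting from h, a farthest node is g at distance 11.
One longest path: h–v–p–m–i–u–o–d–f–k–c–g.
So the diameter is 11.

11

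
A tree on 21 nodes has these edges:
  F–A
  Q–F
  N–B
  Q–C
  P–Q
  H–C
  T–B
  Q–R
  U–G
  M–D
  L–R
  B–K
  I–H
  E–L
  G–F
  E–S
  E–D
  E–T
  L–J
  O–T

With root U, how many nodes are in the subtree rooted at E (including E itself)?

Descendants of E (including itself): E, T, S, D, B, O, M, N, K. That's 9.

9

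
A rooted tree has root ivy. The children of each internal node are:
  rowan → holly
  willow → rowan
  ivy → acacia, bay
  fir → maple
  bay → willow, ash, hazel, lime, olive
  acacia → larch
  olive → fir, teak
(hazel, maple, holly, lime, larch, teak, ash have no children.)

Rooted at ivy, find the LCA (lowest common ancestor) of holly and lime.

bay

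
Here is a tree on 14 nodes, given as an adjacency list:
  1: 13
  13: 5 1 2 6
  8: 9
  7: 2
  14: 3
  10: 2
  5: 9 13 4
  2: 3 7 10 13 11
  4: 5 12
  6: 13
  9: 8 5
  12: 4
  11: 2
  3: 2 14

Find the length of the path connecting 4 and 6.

Walking from 4: 4–5–13–6. Length 3.

3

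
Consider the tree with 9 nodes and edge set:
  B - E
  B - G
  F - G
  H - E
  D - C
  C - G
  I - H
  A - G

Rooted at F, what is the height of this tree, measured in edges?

A deepest node is I, reached by F – G – B – E – H – I.
That path has 5 edges, so the height is 5.

5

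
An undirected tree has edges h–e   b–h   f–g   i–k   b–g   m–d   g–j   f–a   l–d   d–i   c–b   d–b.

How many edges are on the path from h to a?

h - b - g - f - a: 4 edges.

4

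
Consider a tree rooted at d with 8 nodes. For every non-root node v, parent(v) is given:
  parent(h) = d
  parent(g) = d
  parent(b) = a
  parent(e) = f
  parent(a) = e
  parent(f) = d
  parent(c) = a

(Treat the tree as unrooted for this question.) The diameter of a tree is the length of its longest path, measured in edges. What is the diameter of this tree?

5

BFS from h reaches c last, at distance 5; BFS from c confirms no node is farther.
Path: h-d-f-e-a-c.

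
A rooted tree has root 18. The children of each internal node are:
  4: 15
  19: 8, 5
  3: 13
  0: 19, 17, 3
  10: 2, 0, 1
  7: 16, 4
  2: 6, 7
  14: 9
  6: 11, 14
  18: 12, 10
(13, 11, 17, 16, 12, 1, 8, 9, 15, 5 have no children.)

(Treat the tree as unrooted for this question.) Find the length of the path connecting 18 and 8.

18 - 10 - 0 - 19 - 8: 4 edges.

4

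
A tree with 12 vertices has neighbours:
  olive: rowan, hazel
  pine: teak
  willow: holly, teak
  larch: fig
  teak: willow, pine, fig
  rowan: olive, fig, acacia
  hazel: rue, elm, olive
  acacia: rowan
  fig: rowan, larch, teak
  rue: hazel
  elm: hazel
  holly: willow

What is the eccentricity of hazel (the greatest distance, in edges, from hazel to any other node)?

6

The node farthest from hazel is holly, via hazel – olive – rowan – fig – teak – willow – holly — 6 edges.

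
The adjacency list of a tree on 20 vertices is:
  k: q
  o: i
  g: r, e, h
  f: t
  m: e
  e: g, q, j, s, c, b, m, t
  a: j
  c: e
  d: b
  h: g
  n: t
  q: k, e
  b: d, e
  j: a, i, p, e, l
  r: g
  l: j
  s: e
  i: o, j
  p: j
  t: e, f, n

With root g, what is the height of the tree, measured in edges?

o sits deepest: g → e → j → i → o — 4 edges from the root.

4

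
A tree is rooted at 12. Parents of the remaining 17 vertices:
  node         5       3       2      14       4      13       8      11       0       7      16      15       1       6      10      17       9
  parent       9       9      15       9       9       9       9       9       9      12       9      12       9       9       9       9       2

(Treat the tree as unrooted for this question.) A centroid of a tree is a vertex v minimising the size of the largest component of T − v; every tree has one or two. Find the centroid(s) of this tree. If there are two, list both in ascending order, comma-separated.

9

If 9 is removed the pieces have sizes 4, 1, 1, 1, 1, 1, 1, 1, 1, 1, 1, 1, 1, 1, all ≤ ⌊18/2⌋ = 9.
No neighbour of 9 does as well, so 9 is the unique centroid.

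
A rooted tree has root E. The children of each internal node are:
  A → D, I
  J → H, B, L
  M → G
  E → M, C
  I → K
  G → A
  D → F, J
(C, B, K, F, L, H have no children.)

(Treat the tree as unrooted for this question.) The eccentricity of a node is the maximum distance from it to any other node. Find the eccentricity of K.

6

Distances from K peak at 6, attained at C.
K-I-A-G-M-E-C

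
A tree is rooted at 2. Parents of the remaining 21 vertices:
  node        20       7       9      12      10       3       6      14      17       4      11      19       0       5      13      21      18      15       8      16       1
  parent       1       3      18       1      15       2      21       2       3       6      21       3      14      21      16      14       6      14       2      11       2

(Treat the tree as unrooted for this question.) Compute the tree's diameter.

7

Starting from 13, a farthest node is 20 at distance 7.
One longest path: 13 – 16 – 11 – 21 – 14 – 2 – 1 – 20.
So the diameter is 7.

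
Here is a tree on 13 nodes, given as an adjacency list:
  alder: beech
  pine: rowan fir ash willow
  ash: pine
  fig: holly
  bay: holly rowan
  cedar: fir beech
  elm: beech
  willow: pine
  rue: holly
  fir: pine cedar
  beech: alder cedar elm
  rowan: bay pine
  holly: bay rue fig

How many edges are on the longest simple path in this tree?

8

Starting from elm, a farthest node is rue at distance 8.
One longest path: elm – beech – cedar – fir – pine – rowan – bay – holly – rue.
So the diameter is 8.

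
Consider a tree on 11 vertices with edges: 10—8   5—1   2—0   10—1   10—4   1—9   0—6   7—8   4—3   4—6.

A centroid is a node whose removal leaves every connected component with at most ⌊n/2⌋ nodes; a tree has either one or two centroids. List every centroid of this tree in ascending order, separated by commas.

10

Removing 10 splits the tree into components of sizes 5, 3, 2; the largest is 5 ≤ ⌊11/2⌋ = 5.
Every other node leaves some component of size > 5, so the centroid is unique.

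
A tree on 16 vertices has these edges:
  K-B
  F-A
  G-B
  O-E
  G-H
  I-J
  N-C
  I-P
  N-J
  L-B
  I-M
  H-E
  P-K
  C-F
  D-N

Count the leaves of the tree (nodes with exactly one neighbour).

The leaves are A, D, L, M, O.
That is 5 leaves.

5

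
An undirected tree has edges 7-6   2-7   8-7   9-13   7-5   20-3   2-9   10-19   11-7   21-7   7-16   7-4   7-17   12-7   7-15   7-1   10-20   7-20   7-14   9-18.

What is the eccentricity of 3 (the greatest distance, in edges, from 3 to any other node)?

5

The node farthest from 3 is 13 (18 also at distance 5), via 3–20–7–2–9–13 — 5 edges.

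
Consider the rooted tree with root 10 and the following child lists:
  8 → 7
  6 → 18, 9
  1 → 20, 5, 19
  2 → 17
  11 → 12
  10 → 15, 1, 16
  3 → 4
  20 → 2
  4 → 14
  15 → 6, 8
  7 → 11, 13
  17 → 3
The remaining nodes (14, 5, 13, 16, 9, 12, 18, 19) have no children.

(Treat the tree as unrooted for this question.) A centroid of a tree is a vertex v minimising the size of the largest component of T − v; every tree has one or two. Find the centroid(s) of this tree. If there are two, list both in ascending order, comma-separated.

Removing 10 splits the tree into components of sizes 9, 9, 1; the largest is 9 ≤ ⌊20/2⌋ = 10.
Every other node leaves some component of size > 10, so the centroid is unique.

10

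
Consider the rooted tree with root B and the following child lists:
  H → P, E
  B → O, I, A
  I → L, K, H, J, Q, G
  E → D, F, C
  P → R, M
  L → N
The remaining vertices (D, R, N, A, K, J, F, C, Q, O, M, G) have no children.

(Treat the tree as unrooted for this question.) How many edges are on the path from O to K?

3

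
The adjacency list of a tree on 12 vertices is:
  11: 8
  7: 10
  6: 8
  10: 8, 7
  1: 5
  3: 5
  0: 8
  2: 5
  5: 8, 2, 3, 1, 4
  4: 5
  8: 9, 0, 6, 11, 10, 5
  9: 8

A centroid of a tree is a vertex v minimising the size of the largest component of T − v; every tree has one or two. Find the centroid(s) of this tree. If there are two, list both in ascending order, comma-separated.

8

Delete 8: the remaining components have sizes 5, 2, 1, 1, 1, 1. Max 5 ≤ 6, so 8 is a centroid.
Every other node leaves some component of size > 6, so the centroid is unique.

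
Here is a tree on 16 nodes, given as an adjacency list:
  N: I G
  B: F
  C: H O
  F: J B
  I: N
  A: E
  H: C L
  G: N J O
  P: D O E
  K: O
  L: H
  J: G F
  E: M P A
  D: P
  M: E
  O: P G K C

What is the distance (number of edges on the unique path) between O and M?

3

Walking from O: O–P–E–M. Length 3.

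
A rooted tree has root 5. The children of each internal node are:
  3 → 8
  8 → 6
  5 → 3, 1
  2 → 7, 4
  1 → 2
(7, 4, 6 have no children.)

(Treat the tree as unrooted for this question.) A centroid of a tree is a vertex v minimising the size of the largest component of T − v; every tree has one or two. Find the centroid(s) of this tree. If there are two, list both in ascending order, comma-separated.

Delete 1: the remaining components have sizes 4, 3. Max 4 ≤ 4, so 1 is a centroid.
Its neighbour 5 also leaves a largest component of size 4, so both are centroids.

1, 5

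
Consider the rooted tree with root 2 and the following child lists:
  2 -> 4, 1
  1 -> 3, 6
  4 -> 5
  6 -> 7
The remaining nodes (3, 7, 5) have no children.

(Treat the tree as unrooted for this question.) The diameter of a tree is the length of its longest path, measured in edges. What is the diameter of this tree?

Starting from 5, a farthest node is 7 at distance 5.
One longest path: 5–4–2–1–6–7.
So the diameter is 5.

5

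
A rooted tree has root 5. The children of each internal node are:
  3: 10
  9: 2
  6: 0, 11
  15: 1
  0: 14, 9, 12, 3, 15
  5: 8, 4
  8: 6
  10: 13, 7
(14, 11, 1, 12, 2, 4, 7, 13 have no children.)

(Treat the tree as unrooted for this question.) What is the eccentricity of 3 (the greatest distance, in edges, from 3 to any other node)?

A farthest node from 3 is 4.
The path 3 – 0 – 6 – 8 – 5 – 4 has 5 edges.

5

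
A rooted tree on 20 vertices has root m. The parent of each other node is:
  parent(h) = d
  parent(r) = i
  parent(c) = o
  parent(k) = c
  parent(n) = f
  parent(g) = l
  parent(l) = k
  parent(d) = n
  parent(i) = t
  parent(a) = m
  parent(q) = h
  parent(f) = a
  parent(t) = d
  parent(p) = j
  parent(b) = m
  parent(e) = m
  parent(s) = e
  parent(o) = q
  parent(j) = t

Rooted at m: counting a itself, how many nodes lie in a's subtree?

16

Descendants of a (including itself): a, f, n, d, t, h, i, j, q, r, p, o, c, k, l, g. That's 16.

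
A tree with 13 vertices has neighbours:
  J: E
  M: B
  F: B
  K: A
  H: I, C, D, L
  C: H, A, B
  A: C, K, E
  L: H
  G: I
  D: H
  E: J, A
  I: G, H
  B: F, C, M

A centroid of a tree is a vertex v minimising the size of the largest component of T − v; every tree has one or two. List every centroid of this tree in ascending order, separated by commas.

C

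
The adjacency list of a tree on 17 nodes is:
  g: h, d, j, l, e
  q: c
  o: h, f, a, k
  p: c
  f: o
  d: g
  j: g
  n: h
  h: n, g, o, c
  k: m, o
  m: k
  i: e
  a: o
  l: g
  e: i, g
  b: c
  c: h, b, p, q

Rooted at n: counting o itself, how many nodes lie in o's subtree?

5

o's subtree: {o, a, k, f, m}, size 5.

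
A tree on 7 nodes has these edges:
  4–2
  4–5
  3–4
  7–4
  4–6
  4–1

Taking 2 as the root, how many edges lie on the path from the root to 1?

2 → 4 → 1 — 2 edges.

2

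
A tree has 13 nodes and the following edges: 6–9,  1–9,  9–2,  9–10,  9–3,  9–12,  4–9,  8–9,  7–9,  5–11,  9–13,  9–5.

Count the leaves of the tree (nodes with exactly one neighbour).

The leaves are 1, 2, 3, 4, 6, 7, 8, 10, 11, 12, 13.
That is 11 leaves.

11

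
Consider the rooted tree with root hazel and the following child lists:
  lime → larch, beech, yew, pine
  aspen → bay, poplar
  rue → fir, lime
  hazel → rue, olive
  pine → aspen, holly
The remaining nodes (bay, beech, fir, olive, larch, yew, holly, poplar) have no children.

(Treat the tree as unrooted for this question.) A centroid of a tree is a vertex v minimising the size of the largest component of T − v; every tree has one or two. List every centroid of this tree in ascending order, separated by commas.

lime

Delete lime: the remaining components have sizes 5, 4, 1, 1, 1. Max 5 ≤ 6, so lime is a centroid.
Every other node leaves some component of size > 6, so the centroid is unique.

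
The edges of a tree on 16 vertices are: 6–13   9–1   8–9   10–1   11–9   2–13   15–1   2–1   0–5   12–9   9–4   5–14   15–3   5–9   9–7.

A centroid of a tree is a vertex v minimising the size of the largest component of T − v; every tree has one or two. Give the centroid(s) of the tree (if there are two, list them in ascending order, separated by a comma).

9

If 9 is removed the pieces have sizes 7, 3, 1, 1, 1, 1, 1, all ≤ ⌊16/2⌋ = 8.
Every other node leaves some component of size > 8, so the centroid is unique.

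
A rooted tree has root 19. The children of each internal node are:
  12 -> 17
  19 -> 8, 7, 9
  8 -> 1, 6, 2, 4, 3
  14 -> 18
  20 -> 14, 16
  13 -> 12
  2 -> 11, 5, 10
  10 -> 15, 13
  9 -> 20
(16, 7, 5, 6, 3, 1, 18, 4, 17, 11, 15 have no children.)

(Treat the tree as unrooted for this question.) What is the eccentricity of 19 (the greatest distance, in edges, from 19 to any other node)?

A farthest node from 19 is 17.
The path 19–8–2–10–13–12–17 has 6 edges.

6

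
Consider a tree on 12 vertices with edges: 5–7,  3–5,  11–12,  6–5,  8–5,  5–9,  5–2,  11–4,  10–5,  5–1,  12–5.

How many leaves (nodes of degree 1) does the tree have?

Degree-1 nodes: 1, 2, 3, 4, 6, 7, 8, 9, 10 — 9 of them.

9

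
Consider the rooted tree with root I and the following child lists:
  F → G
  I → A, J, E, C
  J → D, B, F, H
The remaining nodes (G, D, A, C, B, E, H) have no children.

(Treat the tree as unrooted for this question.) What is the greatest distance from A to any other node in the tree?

Distances from A peak at 4, attained at G.
A–I–J–F–G

4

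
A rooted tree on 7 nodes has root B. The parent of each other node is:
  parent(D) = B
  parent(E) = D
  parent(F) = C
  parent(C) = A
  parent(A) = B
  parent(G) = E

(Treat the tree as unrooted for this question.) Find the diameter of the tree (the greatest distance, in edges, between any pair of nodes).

BFS from F reaches G last, at distance 6; BFS from G confirms no node is farther.
Path: F-C-A-B-D-E-G.

6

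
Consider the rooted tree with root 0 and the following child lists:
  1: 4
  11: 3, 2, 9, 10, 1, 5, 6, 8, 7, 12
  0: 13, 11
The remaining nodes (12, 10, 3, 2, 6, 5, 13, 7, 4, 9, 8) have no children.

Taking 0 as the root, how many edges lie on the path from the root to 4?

0 → 11 → 1 → 4 — 3 edges.

3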